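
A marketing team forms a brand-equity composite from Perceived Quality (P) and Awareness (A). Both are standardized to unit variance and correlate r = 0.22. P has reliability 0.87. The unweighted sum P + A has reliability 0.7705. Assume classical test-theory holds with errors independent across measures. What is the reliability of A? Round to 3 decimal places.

0.570

Var(P+A) = 2 + 2·0.22 = 2.440.
True-score variance = ρ_P + ρ_A + 2·0.22, so 0.7705 = (0.87 + ρ_A + 0.44) / 2.440.
ρ_A = 0.7705·2.440 − 0.87 − 0.44 = 0.570.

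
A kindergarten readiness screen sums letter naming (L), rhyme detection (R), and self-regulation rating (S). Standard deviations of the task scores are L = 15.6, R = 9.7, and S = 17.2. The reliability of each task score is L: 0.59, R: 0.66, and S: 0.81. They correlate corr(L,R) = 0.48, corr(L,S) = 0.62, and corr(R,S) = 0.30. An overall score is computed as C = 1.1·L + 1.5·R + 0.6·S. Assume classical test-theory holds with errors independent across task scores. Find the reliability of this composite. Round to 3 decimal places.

Var(C) = 1.1²·15.6² + 1.5²·9.7² + 0.6²·17.2² + 2·[1.65·15.6·9.7·0.48 + 0.66·15.6·17.2·0.62 + 0.9·9.7·17.2·0.30] = 612.671 + 549.378 = 1162.05.
Under uncorrelated errors the observed covariances equal the true-score covariances, so only the own-variance terms attenuate.
True-score variance = [1.1²·15.6²·0.59 + 1.5²·9.7²·0.66 + 0.6²·17.2²·0.81] + 549.378 = 399.725 + 549.378 = 949.103.
Reliability = 949.103 / 1162.05 = 0.817.

0.817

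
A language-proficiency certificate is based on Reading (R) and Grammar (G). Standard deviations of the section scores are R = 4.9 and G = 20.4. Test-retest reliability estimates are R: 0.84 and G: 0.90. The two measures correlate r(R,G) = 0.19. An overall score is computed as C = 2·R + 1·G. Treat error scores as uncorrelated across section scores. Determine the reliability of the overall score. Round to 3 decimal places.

Var(C) = 2²·4.9² + 20.4² + 2·[2·4.9·20.4·0.19] = 512.2 + 75.9696 = 588.17.
Because errors are independent across components, Cov(Tᵢ,Tⱼ) = Cov(Xᵢ,Xⱼ); the off-diagonal part of the true-score variance is the same as above.
True-score variance = [2²·4.9²·0.84 + 20.4²·0.90] + 75.9696 = 455.218 + 75.9696 = 531.187.
Reliability = 531.187 / 588.17 = 0.903.

0.903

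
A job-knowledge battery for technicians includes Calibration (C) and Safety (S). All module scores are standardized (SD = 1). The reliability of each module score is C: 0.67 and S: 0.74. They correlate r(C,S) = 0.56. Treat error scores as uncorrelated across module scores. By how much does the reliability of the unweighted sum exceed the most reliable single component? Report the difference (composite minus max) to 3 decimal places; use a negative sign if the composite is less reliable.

0.071

Var(sum) = 2 + 1.12 = 3.12; true-score variance = 1.41 + 1.12 = 2.53; composite reliability = 0.8109.
Max component reliability = 0.7400.
Difference = 0.8109 − 0.7400 = 0.071.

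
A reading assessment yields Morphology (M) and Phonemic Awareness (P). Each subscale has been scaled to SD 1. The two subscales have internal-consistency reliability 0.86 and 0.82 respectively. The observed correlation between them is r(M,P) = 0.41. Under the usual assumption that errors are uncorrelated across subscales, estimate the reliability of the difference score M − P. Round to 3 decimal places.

0.729

Var(M−P) = 1 + 1 − 2·0.41 = 2 − 0.82 = 1.18.
Under uncorrelated errors the observed covariances equal the true-score covariances, so only the own-variance terms attenuate.
True-score variance = [0.86 + 0.82] − 0.82 = 1.68 − 0.82 = 0.86.
Reliability = 0.86 / 1.18 = 0.729.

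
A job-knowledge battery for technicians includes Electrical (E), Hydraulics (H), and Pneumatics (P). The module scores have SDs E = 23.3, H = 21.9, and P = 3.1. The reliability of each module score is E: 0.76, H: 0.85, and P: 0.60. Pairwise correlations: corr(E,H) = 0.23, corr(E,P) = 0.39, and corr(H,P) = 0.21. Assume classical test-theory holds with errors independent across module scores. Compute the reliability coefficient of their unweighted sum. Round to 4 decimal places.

0.8475

Var(E+H+P) = 23.3² + 21.9² + 3.1² + 2·[23.3·21.9·0.23 + 23.3·3.1·0.39 + 21.9·3.1·0.21] = 1032.11 + 319.577 = 1351.69.
Under uncorrelated errors the observed covariances equal the true-score covariances, so only the own-variance terms attenuate.
True-score variance = [23.3²·0.76 + 21.9²·0.85 + 3.1²·0.60] + 319.577 = 826.031 + 319.577 = 1145.61.
Reliability = 1145.61 / 1351.69 = 0.8475.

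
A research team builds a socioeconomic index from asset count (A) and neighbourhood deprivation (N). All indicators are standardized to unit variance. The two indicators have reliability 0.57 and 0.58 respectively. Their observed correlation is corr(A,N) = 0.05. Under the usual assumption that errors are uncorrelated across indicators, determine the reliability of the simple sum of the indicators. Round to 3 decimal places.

0.595

Var(A+N) = 2 + 2·[0.05] = 2 + 0.1 = 2.1.
Under uncorrelated errors the observed covariances equal the true-score covariances, so only the own-variance terms attenuate.
True-score variance = [0.57 + 0.58] + 0.1 = 1.15 + 0.1 = 1.25.
Reliability = 1.25 / 2.1 = 0.595.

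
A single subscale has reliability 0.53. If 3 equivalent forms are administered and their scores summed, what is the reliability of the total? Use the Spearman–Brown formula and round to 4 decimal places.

0.7718

ρ_k = kρ / (1 + (k−1)ρ) = 3·0.53 / (1 + 2·0.53) = 1.590 / 2.060 = 0.7718.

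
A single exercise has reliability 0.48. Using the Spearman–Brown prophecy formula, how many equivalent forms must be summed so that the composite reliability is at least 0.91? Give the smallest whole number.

k ≥ ρ*(1−ρ₁)/(ρ₁(1−ρ*)) = 0.91·0.52 / (0.48·0.09) = 10.954.
Smallest integer k = 11.

11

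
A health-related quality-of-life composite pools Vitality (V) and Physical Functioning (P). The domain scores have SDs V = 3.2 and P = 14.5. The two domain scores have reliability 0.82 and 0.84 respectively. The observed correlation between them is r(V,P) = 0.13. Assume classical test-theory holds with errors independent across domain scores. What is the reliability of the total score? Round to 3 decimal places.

Var(V+P) = 3.2² + 14.5² + 2·[3.2·14.5·0.13] = 220.49 + 12.064 = 232.554.
With uncorrelated errors the cross-covariances are all true-score covariance, so they carry over unchanged; only the diagonal terms shrink to ρᵢσᵢ².
True-score variance = [3.2²·0.82 + 14.5²·0.84] + 12.064 = 185.007 + 12.064 = 197.071.
Reliability = 197.071 / 232.554 = 0.847.

0.847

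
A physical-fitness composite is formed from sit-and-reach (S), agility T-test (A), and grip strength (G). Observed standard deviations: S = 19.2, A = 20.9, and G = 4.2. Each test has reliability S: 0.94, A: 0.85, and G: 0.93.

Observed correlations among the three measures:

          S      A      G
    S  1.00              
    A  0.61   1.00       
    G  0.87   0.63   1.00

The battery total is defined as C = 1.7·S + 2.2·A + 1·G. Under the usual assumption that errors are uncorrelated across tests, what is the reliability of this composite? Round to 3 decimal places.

Var(C) = 1.7²·19.2² + 2.2²·20.9² + 4.2² + 2·[3.74·19.2·20.9·0.61 + 1.7·19.2·4.2·0.87 + 2.2·20.9·4.2·0.63] = 3197.17 + 2312.82 = 5509.99.
Because errors are independent across components, Cov(Tᵢ,Tⱼ) = Cov(Xᵢ,Xⱼ); the off-diagonal part of the true-score variance is the same as above.
True-score variance = [1.7²·19.2²·0.94 + 2.2²·20.9²·0.85 + 4.2²·0.93] + 2312.82 = 2814.89 + 2312.82 = 5127.71.
Reliability = 5127.71 / 5509.99 = 0.931.

0.931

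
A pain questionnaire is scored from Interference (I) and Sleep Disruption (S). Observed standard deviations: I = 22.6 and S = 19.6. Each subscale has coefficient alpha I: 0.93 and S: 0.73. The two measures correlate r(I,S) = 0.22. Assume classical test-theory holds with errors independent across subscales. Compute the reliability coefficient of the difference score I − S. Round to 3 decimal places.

0.801

Var(I−S) = 22.6² + 19.6² − 2·22.6·19.6·0.22 = 894.92 − 194.902 = 700.018.
With uncorrelated errors the cross-covariances are all true-score covariance, so they carry over unchanged; only the diagonal terms shrink to ρᵢσᵢ².
True-score variance = [22.6²·0.93 + 19.6²·0.73] − 194.902 = 755.444 − 194.902 = 560.541.
Reliability = 560.541 / 700.018 = 0.801.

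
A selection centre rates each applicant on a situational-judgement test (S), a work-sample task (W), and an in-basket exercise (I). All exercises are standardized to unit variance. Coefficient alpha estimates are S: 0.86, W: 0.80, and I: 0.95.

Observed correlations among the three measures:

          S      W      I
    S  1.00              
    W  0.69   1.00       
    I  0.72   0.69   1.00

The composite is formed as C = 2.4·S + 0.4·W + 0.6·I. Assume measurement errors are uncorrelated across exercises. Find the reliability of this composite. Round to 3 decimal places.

Var(C) = 2.4² + 0.4² + 0.6² + 2·[0.96·0.69 + 1.44·0.72 + 0.24·0.69] = 6.28 + 3.7296 = 10.0096.
Under uncorrelated errors the observed covariances equal the true-score covariances, so only the own-variance terms attenuate.
True-score variance = [2.4²·0.86 + 0.4²·0.80 + 0.6²·0.95] + 3.7296 = 5.4236 + 3.7296 = 9.1532.
Reliability = 9.1532 / 10.0096 = 0.914.

0.914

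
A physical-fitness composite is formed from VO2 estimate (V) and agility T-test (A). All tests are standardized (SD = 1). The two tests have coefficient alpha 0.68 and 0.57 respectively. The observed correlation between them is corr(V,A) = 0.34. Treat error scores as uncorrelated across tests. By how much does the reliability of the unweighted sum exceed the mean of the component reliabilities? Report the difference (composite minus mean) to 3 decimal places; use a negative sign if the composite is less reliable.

0.095

Var(sum) = 2 + 0.68 = 2.68; true-score variance = 1.25 + 0.68 = 1.93; composite reliability = 0.7201.
Mean component reliability = 0.6250.
Difference = 0.7201 − 0.6250 = 0.095.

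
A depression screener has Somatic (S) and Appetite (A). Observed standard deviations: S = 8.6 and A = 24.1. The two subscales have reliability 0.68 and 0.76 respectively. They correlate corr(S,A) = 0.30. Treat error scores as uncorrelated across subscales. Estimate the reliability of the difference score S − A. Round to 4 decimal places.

0.6926

Var(S−A) = 8.6² + 24.1² − 2·8.6·24.1·0.30 = 654.77 − 124.356 = 530.414.
Under uncorrelated errors the observed covariances equal the true-score covariances, so only the own-variance terms attenuate.
True-score variance = [8.6²·0.68 + 24.1²·0.76] − 124.356 = 491.708 − 124.356 = 367.352.
Reliability = 367.352 / 530.414 = 0.6926.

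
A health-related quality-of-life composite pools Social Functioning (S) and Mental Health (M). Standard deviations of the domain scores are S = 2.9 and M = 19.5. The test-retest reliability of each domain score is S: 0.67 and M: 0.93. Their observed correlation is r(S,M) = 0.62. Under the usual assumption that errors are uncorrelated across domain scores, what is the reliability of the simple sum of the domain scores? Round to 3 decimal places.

Var(S+M) = 2.9² + 19.5² + 2·[2.9·19.5·0.62] = 388.66 + 70.122 = 458.782.
With uncorrelated errors the cross-covariances are all true-score covariance, so they carry over unchanged; only the diagonal terms shrink to ρᵢσᵢ².
True-score variance = [2.9²·0.67 + 19.5²·0.93] + 70.122 = 359.267 + 70.122 = 429.389.
Reliability = 429.389 / 458.782 = 0.936.

0.936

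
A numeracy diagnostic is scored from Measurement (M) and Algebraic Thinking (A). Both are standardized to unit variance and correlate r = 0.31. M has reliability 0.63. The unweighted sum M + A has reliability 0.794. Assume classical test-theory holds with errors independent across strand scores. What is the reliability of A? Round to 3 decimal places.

Var(M+A) = 2 + 2·0.31 = 2.620.
True-score variance = ρ_M + ρ_A + 2·0.31, so 0.794 = (0.63 + ρ_A + 0.62) / 2.620.
ρ_A = 0.794·2.620 − 0.63 − 0.62 = 0.830.

0.830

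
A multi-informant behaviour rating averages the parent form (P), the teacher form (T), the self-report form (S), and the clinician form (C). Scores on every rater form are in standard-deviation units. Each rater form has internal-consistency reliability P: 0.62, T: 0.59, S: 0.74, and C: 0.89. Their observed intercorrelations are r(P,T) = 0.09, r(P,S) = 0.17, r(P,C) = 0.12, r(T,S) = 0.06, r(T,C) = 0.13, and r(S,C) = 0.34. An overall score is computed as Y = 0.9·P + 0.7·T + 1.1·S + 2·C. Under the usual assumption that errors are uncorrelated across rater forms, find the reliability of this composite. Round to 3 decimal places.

Var(Y) = 0.9² + 0.7² + 1.1² + 2² + 2·[0.63·0.09 + 0.99·0.17 + 1.8·0.12 + 0.77·0.06 + 1.4·0.13 + 2.2·0.34] = 6.51 + 2.8344 = 9.3444.
Under uncorrelated errors the observed covariances equal the true-score covariances, so only the own-variance terms attenuate.
True-score variance = [0.9²·0.62 + 0.7²·0.59 + 1.1²·0.74 + 2²·0.89] + 2.8344 = 5.2467 + 2.8344 = 8.0811.
Reliability = 8.0811 / 9.3444 = 0.865.

0.865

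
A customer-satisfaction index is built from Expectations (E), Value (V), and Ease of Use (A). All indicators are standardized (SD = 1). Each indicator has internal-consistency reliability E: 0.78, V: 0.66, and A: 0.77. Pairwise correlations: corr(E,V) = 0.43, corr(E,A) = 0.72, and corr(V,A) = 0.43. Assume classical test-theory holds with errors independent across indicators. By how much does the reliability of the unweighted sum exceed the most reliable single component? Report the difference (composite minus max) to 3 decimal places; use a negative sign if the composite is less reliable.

Var(sum) = 3 + 3.16 = 6.16; true-score variance = 2.21 + 3.16 = 5.37; composite reliability = 0.8718.
Max component reliability = 0.7800.
Difference = 0.8718 − 0.7800 = 0.092.

0.092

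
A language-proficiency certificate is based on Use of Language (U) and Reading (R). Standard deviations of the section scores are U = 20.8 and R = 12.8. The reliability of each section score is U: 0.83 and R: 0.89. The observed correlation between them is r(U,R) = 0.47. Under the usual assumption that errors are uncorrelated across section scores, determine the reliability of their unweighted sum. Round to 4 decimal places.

Var(U+R) = 20.8² + 12.8² + 2·[20.8·12.8·0.47] = 596.48 + 250.266 = 846.746.
With uncorrelated errors the cross-covariances are all true-score covariance, so they carry over unchanged; only the diagonal terms shrink to ρᵢσᵢ².
True-score variance = [20.8²·0.83 + 12.8²·0.89] + 250.266 = 504.909 + 250.266 = 755.174.
Reliability = 755.174 / 846.746 = 0.8919.

0.8919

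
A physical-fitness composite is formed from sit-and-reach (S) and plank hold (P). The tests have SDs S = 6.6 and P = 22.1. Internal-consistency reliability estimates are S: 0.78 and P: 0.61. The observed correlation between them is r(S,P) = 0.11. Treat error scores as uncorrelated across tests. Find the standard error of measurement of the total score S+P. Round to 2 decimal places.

14.14

Var(total) = 531.97 + 32.0892 = 564.059.
True-score variance = 331.907 + 32.0892 = 363.996, so reliability = 0.6453.
Error variance = 564.059 − 363.996 = 200.063; SEM = √200.063 = 14.14.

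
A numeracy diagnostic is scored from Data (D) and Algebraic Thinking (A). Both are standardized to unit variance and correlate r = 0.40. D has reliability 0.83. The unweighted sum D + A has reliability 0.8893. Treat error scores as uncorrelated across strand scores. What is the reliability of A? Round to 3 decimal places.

Var(D+A) = 2 + 2·0.40 = 2.800.
True-score variance = ρ_D + ρ_A + 2·0.40, so 0.8893 = (0.83 + ρ_A + 0.80) / 2.800.
ρ_A = 0.8893·2.800 − 0.83 − 0.80 = 0.860.

0.860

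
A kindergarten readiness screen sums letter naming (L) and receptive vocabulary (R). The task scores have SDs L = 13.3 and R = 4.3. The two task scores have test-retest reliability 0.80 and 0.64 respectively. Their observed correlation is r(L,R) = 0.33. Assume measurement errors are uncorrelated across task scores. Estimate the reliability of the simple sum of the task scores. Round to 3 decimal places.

0.820

Var(L+R) = 13.3² + 4.3² + 2·[13.3·4.3·0.33] = 195.38 + 37.7454 = 233.125.
Because errors are independent across components, Cov(Tᵢ,Tⱼ) = Cov(Xᵢ,Xⱼ); the off-diagonal part of the true-score variance is the same as above.
True-score variance = [13.3²·0.80 + 4.3²·0.64] + 37.7454 = 153.346 + 37.7454 = 191.091.
Reliability = 191.091 / 233.125 = 0.820.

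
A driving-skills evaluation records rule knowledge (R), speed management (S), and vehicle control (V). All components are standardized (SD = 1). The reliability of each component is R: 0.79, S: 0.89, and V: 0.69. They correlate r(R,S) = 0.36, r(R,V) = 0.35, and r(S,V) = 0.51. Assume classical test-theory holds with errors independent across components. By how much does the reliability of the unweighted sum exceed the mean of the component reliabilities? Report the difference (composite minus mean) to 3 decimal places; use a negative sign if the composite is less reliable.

Var(sum) = 3 + 2.44 = 5.44; true-score variance = 2.37 + 2.44 = 4.81; composite reliability = 0.8842.
Mean component reliability = 0.7900.
Difference = 0.8842 − 0.7900 = 0.094.

0.094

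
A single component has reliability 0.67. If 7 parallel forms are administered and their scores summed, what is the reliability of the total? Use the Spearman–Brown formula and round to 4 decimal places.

0.9343

ρ_k = kρ / (1 + (k−1)ρ) = 7·0.67 / (1 + 6·0.67) = 4.690 / 5.020 = 0.9343.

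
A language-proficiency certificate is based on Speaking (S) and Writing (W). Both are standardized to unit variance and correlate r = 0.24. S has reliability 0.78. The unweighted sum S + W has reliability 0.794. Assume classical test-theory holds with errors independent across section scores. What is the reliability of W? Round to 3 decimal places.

Var(S+W) = 2 + 2·0.24 = 2.480.
True-score variance = ρ_S + ρ_W + 2·0.24, so 0.794 = (0.78 + ρ_W + 0.48) / 2.480.
ρ_W = 0.794·2.480 − 0.78 − 0.48 = 0.709.

0.709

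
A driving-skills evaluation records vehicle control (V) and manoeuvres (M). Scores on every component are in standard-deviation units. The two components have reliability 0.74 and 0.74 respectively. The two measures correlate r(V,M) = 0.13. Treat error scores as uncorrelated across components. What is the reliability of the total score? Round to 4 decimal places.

Var(V+M) = 2 + 2·[0.13] = 2 + 0.26 = 2.26.
Under uncorrelated errors the observed covariances equal the true-score covariances, so only the own-variance terms attenuate.
True-score variance = [0.74 + 0.74] + 0.26 = 1.48 + 0.26 = 1.74.
Reliability = 1.74 / 2.26 = 0.7699.

0.7699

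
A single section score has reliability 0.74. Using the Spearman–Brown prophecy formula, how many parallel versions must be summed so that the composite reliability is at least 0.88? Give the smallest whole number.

k ≥ ρ*(1−ρ₁)/(ρ₁(1−ρ*)) = 0.88·0.26 / (0.74·0.12) = 2.577.
Smallest integer k = 3.

3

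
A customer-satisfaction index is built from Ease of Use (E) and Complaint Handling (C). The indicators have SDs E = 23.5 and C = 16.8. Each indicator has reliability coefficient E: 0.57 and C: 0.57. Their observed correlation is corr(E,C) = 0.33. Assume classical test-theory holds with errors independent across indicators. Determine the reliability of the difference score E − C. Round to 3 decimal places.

0.375

Var(E−C) = 23.5² + 16.8² − 2·23.5·16.8·0.33 = 834.49 − 260.568 = 573.922.
Because errors are independent across components, Cov(Tᵢ,Tⱼ) = Cov(Xᵢ,Xⱼ); the off-diagonal part of the true-score variance is the same as above.
True-score variance = [23.5²·0.57 + 16.8²·0.57] − 260.568 = 475.659 − 260.568 = 215.091.
Reliability = 215.091 / 573.922 = 0.375.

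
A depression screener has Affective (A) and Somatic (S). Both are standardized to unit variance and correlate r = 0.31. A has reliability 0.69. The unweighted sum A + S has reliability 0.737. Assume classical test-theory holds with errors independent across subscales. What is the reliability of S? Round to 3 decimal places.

0.621

Var(A+S) = 2 + 2·0.31 = 2.620.
True-score variance = ρ_A + ρ_S + 2·0.31, so 0.737 = (0.69 + ρ_S + 0.62) / 2.620.
ρ_S = 0.737·2.620 − 0.69 − 0.62 = 0.621.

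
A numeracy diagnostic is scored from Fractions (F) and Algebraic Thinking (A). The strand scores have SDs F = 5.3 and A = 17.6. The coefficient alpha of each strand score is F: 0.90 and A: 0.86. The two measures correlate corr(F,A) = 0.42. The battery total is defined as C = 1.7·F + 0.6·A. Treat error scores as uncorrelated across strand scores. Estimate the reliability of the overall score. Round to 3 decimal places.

Var(C) = 1.7²·5.3² + 0.6²·17.6² + 2·[1.02·5.3·17.6·0.42] = 192.694 + 79.9223 = 272.616.
Under uncorrelated errors the observed covariances equal the true-score covariances, so only the own-variance terms attenuate.
True-score variance = [1.7²·5.3²·0.90 + 0.6²·17.6²·0.86] + 79.9223 = 168.964 + 79.9223 = 248.886.
Reliability = 248.886 / 272.616 = 0.913.

0.913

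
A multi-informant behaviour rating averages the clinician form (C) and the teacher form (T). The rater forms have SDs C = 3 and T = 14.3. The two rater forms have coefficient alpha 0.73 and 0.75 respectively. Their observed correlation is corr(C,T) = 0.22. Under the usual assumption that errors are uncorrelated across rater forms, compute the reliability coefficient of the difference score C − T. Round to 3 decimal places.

Var(C−T) = 3² + 14.3² − 2·3·14.3·0.22 = 213.49 − 18.876 = 194.614.
Under uncorrelated errors the observed covariances equal the true-score covariances, so only the own-variance terms attenuate.
True-score variance = [3²·0.73 + 14.3²·0.75] − 18.876 = 159.938 − 18.876 = 141.061.
Reliability = 141.061 / 194.614 = 0.725.

0.725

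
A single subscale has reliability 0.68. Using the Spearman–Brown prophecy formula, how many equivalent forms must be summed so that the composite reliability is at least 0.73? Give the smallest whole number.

2

k ≥ ρ*(1−ρ₁)/(ρ₁(1−ρ*)) = 0.73·0.32 / (0.68·0.27) = 1.272.
Smallest integer k = 2.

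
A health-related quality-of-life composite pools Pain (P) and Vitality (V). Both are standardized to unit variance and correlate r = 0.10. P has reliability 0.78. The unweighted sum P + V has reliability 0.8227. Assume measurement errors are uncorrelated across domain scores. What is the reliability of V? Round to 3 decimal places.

Var(P+V) = 2 + 2·0.10 = 2.200.
True-score variance = ρ_P + ρ_V + 2·0.10, so 0.8227 = (0.78 + ρ_V + 0.20) / 2.200.
ρ_V = 0.8227·2.200 − 0.78 − 0.20 = 0.830.

0.830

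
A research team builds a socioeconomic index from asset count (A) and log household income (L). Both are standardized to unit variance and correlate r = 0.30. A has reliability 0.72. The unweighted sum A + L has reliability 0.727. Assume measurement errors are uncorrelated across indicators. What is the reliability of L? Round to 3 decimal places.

Var(A+L) = 2 + 2·0.30 = 2.600.
True-score variance = ρ_A + ρ_L + 2·0.30, so 0.727 = (0.72 + ρ_L + 0.60) / 2.600.
ρ_L = 0.727·2.600 − 0.72 − 0.60 = 0.570.

0.570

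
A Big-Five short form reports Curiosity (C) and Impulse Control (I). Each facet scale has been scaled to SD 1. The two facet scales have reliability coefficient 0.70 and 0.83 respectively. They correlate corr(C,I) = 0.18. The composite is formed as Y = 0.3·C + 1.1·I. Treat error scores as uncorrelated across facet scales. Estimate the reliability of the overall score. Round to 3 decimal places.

0.836

Var(Y) = 0.3² + 1.1² + 2·[0.33·0.18] = 1.3 + 0.1188 = 1.4188.
Because errors are independent across components, Cov(Tᵢ,Tⱼ) = Cov(Xᵢ,Xⱼ); the off-diagonal part of the true-score variance is the same as above.
True-score variance = [0.3²·0.70 + 1.1²·0.83] + 0.1188 = 1.0673 + 0.1188 = 1.1861.
Reliability = 1.1861 / 1.4188 = 0.836.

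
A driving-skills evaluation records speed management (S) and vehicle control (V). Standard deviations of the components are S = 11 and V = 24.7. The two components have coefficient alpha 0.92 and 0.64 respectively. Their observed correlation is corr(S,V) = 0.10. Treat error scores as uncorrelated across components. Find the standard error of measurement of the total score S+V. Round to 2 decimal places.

15.14

Var(total) = 731.09 + 54.34 = 785.43.
True-score variance = 501.778 + 54.34 = 556.118, so reliability = 0.7080.
Error variance = 785.43 − 556.118 = 229.312; SEM = √229.312 = 15.14.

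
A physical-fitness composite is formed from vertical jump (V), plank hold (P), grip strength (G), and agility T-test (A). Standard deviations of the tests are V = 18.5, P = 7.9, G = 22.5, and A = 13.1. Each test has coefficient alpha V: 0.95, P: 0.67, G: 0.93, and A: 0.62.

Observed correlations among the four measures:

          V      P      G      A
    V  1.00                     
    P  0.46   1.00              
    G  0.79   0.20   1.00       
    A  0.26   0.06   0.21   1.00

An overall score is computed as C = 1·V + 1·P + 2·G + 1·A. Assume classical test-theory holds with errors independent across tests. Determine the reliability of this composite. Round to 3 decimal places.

0.947

Var(C) = 18.5² + 7.9² + 2²·22.5² + 13.1² + 2·[18.5·7.9·0.46 + 2·18.5·22.5·0.79 + 18.5·13.1·0.26 + 2·7.9·22.5·0.20 + 7.9·13.1·0.06 + 2·22.5·13.1·0.21] = 2601.27 + 1978.04 = 4579.31.
Because errors are independent across components, Cov(Tᵢ,Tⱼ) = Cov(Xᵢ,Xⱼ); the off-diagonal part of the true-score variance is the same as above.
True-score variance = [18.5²·0.95 + 7.9²·0.67 + 2²·22.5²·0.93 + 13.1²·0.62] + 1978.04 = 2356.6 + 1978.04 = 4334.64.
Reliability = 4334.64 / 4579.31 = 0.947.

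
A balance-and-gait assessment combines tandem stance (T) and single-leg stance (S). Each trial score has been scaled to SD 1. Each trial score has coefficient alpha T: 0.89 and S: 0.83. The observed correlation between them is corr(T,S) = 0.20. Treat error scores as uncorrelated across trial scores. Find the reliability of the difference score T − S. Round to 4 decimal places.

0.8250

Var(T−S) = 1 + 1 − 2·0.20 = 2 − 0.4 = 1.6.
With uncorrelated errors the cross-covariances are all true-score covariance, so they carry over unchanged; only the diagonal terms shrink to ρᵢσᵢ².
True-score variance = [0.89 + 0.83] − 0.4 = 1.72 − 0.4 = 1.32.
Reliability = 1.32 / 1.6 = 0.8250.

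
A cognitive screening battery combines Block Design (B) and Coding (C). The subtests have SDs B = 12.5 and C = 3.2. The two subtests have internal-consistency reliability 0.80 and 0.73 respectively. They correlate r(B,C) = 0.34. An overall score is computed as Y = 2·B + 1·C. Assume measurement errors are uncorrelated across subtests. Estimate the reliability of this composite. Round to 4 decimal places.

Var(Y) = 2²·12.5² + 3.2² + 2·[2·12.5·3.2·0.34] = 635.24 + 54.4 = 689.64.
Under uncorrelated errors the observed covariances equal the true-score covariances, so only the own-variance terms attenuate.
True-score variance = [2²·12.5²·0.80 + 3.2²·0.73] + 54.4 = 507.475 + 54.4 = 561.875.
Reliability = 561.875 / 689.64 = 0.8147.

0.8147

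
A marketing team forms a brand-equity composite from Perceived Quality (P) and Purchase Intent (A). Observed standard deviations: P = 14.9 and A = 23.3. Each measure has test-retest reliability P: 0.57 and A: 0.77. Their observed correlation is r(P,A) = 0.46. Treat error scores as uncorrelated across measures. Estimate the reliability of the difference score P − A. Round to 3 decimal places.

Var(P−A) = 14.9² + 23.3² − 2·14.9·23.3·0.46 = 764.9 − 319.396 = 445.504.
With uncorrelated errors the cross-covariances are all true-score covariance, so they carry over unchanged; only the diagonal terms shrink to ρᵢσᵢ².
True-score variance = [14.9²·0.57 + 23.3²·0.77] − 319.396 = 544.571 − 319.396 = 225.175.
Reliability = 225.175 / 445.504 = 0.505.

0.505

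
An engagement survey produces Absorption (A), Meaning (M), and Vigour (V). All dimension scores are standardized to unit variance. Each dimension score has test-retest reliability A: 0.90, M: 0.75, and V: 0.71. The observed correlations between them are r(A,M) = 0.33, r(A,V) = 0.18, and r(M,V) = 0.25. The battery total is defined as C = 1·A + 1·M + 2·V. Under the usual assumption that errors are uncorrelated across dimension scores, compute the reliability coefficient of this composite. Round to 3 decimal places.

0.820

Var(C) = 1 + 1 + 2² + 2·[0.33 + 2·0.18 + 2·0.25] = 6 + 2.38 = 8.38.
Under uncorrelated errors the observed covariances equal the true-score covariances, so only the own-variance terms attenuate.
True-score variance = [0.90 + 0.75 + 2²·0.71] + 2.38 = 4.49 + 2.38 = 6.87.
Reliability = 6.87 / 8.38 = 0.820.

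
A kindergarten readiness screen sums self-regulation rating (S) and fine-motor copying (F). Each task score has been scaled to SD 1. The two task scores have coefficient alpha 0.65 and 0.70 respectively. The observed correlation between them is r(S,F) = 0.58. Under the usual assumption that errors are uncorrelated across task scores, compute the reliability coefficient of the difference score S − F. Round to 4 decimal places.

Var(S−F) = 1 + 1 − 2·0.58 = 2 − 1.16 = 0.84.
With uncorrelated errors the cross-covariances are all true-score covariance, so they carry over unchanged; only the diagonal terms shrink to ρᵢσᵢ².
True-score variance = [0.65 + 0.70] − 1.16 = 1.35 − 1.16 = 0.19.
Reliability = 0.19 / 0.84 = 0.2262.

0.2262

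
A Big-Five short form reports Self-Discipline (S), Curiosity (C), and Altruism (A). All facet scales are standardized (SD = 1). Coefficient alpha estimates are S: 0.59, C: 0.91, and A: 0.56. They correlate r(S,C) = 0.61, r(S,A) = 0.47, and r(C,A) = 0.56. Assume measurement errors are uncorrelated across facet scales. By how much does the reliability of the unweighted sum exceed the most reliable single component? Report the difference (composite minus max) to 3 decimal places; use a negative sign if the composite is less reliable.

Var(sum) = 3 + 3.28 = 6.28; true-score variance = 2.06 + 3.28 = 5.34; composite reliability = 0.8503.
Max component reliability = 0.9100.
Difference = 0.8503 − 0.9100 = -0.060.

-0.060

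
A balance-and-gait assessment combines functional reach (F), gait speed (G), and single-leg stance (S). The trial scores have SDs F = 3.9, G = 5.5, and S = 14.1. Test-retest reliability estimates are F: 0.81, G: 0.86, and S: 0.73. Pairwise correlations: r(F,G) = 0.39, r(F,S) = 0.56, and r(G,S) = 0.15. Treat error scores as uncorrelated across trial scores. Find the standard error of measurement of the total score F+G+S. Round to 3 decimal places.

Var(total) = 244.27 + 101.585 = 345.855.
True-score variance = 183.466 + 101.585 = 285.051, so reliability = 0.8242.
Error variance = 345.855 − 285.051 = 60.8036; SEM = √60.8036 = 7.798.

7.798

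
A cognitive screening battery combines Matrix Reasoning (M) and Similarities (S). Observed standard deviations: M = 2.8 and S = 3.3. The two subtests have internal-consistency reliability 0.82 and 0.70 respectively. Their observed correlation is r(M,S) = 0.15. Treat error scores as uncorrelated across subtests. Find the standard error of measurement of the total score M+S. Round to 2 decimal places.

Var(total) = 18.73 + 2.772 = 21.502.
True-score variance = 14.0518 + 2.772 = 16.8238, so reliability = 0.7824.
Error variance = 21.502 − 16.8238 = 4.6782; SEM = √4.6782 = 2.16.

2.16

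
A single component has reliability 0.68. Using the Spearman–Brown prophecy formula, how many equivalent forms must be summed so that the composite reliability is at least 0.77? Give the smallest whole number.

2

k ≥ ρ*(1−ρ₁)/(ρ₁(1−ρ*)) = 0.77·0.32 / (0.68·0.23) = 1.575.
Smallest integer k = 2.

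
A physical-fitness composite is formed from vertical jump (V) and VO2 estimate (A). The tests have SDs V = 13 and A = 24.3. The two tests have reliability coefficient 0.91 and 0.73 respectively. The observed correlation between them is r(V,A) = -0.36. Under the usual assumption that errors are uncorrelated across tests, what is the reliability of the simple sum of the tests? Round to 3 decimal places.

0.672

Var(V+A) = 13² + 24.3² + 2·[13·24.3·(-0.36)] = 759.49 − 227.448 = 532.042.
Under uncorrelated errors the observed covariances equal the true-score covariances, so only the own-variance terms attenuate.
True-score variance = [13²·0.91 + 24.3²·0.73] − 227.448 = 584.848 − 227.448 = 357.4.
Reliability = 357.4 / 532.042 = 0.672.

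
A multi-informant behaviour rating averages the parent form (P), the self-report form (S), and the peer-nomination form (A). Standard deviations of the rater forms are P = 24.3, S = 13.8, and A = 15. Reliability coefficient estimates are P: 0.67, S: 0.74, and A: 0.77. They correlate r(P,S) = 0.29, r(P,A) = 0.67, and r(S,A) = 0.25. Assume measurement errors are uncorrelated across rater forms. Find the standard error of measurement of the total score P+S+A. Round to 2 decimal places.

Var(total) = 1005.93 + 786.427 = 1792.36.
True-score variance = 709.804 + 786.427 = 1496.23, so reliability = 0.8348.
Error variance = 1792.36 − 1496.23 = 296.126; SEM = √296.126 = 17.21.

17.21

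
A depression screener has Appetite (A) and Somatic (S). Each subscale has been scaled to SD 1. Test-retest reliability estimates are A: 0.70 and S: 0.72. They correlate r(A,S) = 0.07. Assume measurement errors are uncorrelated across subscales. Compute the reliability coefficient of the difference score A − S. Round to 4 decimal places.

0.6882

Var(A−S) = 1 + 1 − 2·0.07 = 2 − 0.14 = 1.86.
Under uncorrelated errors the observed covariances equal the true-score covariances, so only the own-variance terms attenuate.
True-score variance = [0.70 + 0.72] − 0.14 = 1.42 − 0.14 = 1.28.
Reliability = 1.28 / 1.86 = 0.6882.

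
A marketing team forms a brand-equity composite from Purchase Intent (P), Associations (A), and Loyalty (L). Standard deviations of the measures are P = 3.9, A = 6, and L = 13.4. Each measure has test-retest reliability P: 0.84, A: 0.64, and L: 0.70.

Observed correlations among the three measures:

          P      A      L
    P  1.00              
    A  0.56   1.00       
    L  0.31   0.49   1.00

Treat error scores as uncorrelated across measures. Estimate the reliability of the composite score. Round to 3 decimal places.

Var(P+A+L) = 3.9² + 6² + 13.4² + 2·[3.9·6·0.56 + 3.9·13.4·0.31 + 6·13.4·0.49] = 230.77 + 137.401 = 368.171.
Because errors are independent across components, Cov(Tᵢ,Tⱼ) = Cov(Xᵢ,Xⱼ); the off-diagonal part of the true-score variance is the same as above.
True-score variance = [3.9²·0.84 + 6²·0.64 + 13.4²·0.70] + 137.401 = 161.508 + 137.401 = 298.91.
Reliability = 298.91 / 368.171 = 0.812.

0.812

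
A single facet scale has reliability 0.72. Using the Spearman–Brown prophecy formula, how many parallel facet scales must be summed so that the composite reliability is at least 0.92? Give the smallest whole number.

5

k ≥ ρ*(1−ρ₁)/(ρ₁(1−ρ*)) = 0.92·0.28 / (0.72·0.08) = 4.472.
Smallest integer k = 5.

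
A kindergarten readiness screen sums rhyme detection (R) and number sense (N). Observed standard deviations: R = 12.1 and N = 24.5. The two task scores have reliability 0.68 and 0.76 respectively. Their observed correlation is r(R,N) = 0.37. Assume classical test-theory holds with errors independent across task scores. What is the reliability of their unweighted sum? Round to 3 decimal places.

0.802

Var(R+N) = 12.1² + 24.5² + 2·[12.1·24.5·0.37] = 746.66 + 219.373 = 966.033.
Under uncorrelated errors the observed covariances equal the true-score covariances, so only the own-variance terms attenuate.
True-score variance = [12.1²·0.68 + 24.5²·0.76] + 219.373 = 555.749 + 219.373 = 775.122.
Reliability = 775.122 / 966.033 = 0.802.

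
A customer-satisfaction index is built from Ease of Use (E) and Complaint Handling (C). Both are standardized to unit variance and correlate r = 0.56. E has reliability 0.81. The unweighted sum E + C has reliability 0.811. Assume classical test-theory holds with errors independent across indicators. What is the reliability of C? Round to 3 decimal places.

0.600

Var(E+C) = 2 + 2·0.56 = 3.120.
True-score variance = ρ_E + ρ_C + 2·0.56, so 0.811 = (0.81 + ρ_C + 1.12) / 3.120.
ρ_C = 0.811·3.120 − 0.81 − 1.12 = 0.600.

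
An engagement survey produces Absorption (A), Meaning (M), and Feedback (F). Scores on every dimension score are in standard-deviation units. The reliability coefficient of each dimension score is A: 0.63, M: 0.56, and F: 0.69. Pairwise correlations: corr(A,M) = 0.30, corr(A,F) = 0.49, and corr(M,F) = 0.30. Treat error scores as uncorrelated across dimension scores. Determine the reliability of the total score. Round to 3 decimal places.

0.784

Var(A+M+F) = 3 + 2·[0.30 + 0.49 + 0.30] = 3 + 2.18 = 5.18.
With uncorrelated errors the cross-covariances are all true-score covariance, so they carry over unchanged; only the diagonal terms shrink to ρᵢσᵢ².
True-score variance = [0.63 + 0.56 + 0.69] + 2.18 = 1.88 + 2.18 = 4.06.
Reliability = 4.06 / 5.18 = 0.784.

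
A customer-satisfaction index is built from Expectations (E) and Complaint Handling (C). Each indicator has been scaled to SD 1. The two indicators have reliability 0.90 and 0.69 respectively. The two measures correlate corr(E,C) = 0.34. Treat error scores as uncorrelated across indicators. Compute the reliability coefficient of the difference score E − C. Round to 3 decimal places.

0.689

Var(E−C) = 1 + 1 − 2·0.34 = 2 − 0.68 = 1.32.
With uncorrelated errors the cross-covariances are all true-score covariance, so they carry over unchanged; only the diagonal terms shrink to ρᵢσᵢ².
True-score variance = [0.90 + 0.69] − 0.68 = 1.59 − 0.68 = 0.91.
Reliability = 0.91 / 1.32 = 0.689.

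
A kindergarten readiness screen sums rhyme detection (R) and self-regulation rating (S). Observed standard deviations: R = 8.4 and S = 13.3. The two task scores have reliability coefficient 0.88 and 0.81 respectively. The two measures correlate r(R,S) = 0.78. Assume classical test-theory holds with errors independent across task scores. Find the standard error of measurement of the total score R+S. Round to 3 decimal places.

6.487

Var(total) = 247.45 + 174.283 = 421.733.
True-score variance = 205.374 + 174.283 = 379.657, so reliability = 0.9002.
Error variance = 421.733 − 379.657 = 42.0763; SEM = √42.0763 = 6.487.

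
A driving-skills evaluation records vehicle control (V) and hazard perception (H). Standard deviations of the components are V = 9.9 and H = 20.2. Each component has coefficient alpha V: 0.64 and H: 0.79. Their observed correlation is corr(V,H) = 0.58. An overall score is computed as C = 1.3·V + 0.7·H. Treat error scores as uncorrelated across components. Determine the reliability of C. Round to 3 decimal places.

Var(C) = 1.3²·9.9² + 0.7²·20.2² + 2·[0.91·9.9·20.2·0.58] = 365.577 + 211.099 = 576.675.
Under uncorrelated errors the observed covariances equal the true-score covariances, so only the own-variance terms attenuate.
True-score variance = [1.3²·9.9²·0.64 + 0.7²·20.2²·0.79] + 211.099 = 263.96 + 211.099 = 475.059.
Reliability = 475.059 / 576.675 = 0.824.

0.824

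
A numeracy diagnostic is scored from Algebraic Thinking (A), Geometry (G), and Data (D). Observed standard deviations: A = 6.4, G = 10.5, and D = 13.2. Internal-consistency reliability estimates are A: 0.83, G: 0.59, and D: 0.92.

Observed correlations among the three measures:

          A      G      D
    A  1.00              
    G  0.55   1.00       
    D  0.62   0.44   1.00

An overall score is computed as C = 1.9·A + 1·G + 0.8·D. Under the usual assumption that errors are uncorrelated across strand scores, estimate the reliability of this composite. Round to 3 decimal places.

0.897

Var(C) = 1.9²·6.4² + 10.5² + 0.8²·13.2² + 2·[1.9·6.4·10.5·0.55 + 1.52·6.4·13.2·0.62 + 0.8·10.5·13.2·0.44] = 369.629 + 397.25 = 766.88.
Because errors are independent across components, Cov(Tᵢ,Tⱼ) = Cov(Xᵢ,Xⱼ); the off-diagonal part of the true-score variance is the same as above.
True-score variance = [1.9²·6.4²·0.83 + 10.5²·0.59 + 0.8²·13.2²·0.92] + 397.25 = 290.368 + 397.25 = 687.619.
Reliability = 687.619 / 766.88 = 0.897.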